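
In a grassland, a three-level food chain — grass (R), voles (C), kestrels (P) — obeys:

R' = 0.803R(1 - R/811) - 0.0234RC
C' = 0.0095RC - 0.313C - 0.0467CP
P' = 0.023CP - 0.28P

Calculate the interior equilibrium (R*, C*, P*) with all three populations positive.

From dP/dt = 0: 0.023C* = 0.28, so C* = 12.2.
From dR/dt = 0: 0.803(1 - R*/811) = 0.0234·12.2, giving R* = 811·(1 - 0.355) = 523.
From dC/dt = 0: 0.0095·523 - 0.313 = 0.0467P*, so P* = 4.66/0.0467 = 99.7.

R* ≈ 523, C* ≈ 12.2, P* ≈ 99.7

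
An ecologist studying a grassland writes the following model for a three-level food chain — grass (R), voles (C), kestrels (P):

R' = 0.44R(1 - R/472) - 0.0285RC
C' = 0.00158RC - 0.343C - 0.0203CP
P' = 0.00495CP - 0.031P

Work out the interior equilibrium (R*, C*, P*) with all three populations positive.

From dP/dt = 0: 0.00495C* = 0.031, so C* = 6.26.
From dR/dt = 0: 0.44(1 - R*/472) = 0.0285·6.26, giving R* = 472·(1 - 0.406) = 281.
From dC/dt = 0: 0.00158·281 - 0.343 = 0.0203P*, so P* = 0.1/0.0203 = 4.94.

R* ≈ 281, C* ≈ 6.26, P* ≈ 4.94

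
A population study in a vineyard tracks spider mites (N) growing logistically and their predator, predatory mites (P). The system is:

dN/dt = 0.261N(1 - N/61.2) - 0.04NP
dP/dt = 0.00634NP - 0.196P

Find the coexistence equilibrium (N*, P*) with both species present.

From dP/dt = 0 with P > 0: 0.00634N* = 0.196, so N* = 30.9.
Substitute into dN/dt = 0: 0.261(1 - 30.9/61.2) = 0.04P*.
The bracket is 0.495, giving P* = 0.129/0.04 = 3.23.

N* ≈ 30.9, P* ≈ 3.23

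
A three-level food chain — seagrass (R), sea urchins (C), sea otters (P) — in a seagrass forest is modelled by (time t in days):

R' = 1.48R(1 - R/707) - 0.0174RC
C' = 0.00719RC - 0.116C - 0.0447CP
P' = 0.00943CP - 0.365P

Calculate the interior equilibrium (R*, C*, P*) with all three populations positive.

R* ≈ 385, C* ≈ 38.7, P* ≈ 59.4

From dP/dt = 0: 0.00943C* = 0.365, so C* = 38.7.
From dR/dt = 0: 1.48(1 - R*/707) = 0.0174·38.7, giving R* = 707·(1 - 0.455) = 385.
From dC/dt = 0: 0.00719·385 - 0.116 = 0.0447P*, so P* = 2.65/0.0447 = 59.4.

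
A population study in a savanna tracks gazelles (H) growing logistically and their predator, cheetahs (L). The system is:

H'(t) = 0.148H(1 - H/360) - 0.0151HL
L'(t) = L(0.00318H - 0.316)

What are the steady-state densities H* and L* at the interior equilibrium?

From dL/dt = 0 with L > 0: 0.00318H* = 0.316, so H* = 99.4.
Substitute into dH/dt = 0: 0.148(1 - 99.4/360) = 0.0151L*.
The bracket is 0.724, giving L* = 0.107/0.0151 = 7.1.

H* ≈ 99.4, L* ≈ 7.1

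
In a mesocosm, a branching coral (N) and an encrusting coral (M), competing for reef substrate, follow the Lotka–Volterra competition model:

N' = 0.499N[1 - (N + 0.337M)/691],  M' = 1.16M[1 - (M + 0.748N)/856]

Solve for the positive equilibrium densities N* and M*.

N* ≈ 538, M* ≈ 453

Setting both brackets to zero gives the nullclines N + 0.337M = 691 and 0.748N + M = 856.
Substituting M = 856 - 0.748N into the first: N(1 - 0.337·0.748) = 691 - 0.337·856.
So N* = 403/0.748 = 538, and then M* = 856 - 0.748·538 = 453.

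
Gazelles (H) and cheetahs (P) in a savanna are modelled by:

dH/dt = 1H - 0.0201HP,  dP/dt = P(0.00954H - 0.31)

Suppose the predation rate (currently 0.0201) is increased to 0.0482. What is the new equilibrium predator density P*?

P* ≈ 20.7

At the interior fixed point, setting dH/dt = 0 with H > 0 fixes P* = (prey growth rate)/(HP coefficient) — independent of the other coefficients.
With the change, P* = 1/0.0482 = 20.7; it falls from 49.8.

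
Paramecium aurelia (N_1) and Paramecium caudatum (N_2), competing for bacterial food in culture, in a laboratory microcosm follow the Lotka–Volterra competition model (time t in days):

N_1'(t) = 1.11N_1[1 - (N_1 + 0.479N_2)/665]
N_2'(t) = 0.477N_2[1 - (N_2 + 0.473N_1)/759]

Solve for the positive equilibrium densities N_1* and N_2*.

Setting both brackets to zero gives the nullclines N_1 + 0.479N_2 = 665 and 0.473N_1 + N_2 = 759.
Substituting N_2 = 759 - 0.473N_1 into the first: N_1(1 - 0.479·0.473) = 665 - 0.479·759.
So N_1* = 301/0.773 = 390, and then N_2* = 759 - 0.473·390 = 575.

N_1* ≈ 390, N_2* ≈ 575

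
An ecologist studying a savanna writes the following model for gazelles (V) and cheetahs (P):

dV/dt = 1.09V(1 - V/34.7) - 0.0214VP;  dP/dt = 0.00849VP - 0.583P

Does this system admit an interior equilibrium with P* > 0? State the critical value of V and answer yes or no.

Threshold V = 68.7; K < 68.7, so no, the predator goes extinct.

The predator equation gives dP/dt > 0 only when V > 0.583/0.00849 = 68.7.
Without the predator, V → K = 34.7. Since 34.7 < 68.7, the predator cannot invade.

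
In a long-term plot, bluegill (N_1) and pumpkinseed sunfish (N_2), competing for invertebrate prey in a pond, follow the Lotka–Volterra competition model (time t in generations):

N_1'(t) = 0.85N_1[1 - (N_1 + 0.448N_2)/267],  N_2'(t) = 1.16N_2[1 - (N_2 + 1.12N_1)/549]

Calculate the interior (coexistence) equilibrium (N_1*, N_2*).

N_1* ≈ 42.2, N_2* ≈ 502

Setting both brackets to zero gives the nullclines N_1 + 0.448N_2 = 267 and 1.12N_1 + N_2 = 549.
Substituting N_2 = 549 - 1.12N_1 into the first: N_1(1 - 0.448·1.12) = 267 - 0.448·549.
So N_1* = 21/0.498 = 42.2, and then N_2* = 549 - 1.12·42.2 = 502.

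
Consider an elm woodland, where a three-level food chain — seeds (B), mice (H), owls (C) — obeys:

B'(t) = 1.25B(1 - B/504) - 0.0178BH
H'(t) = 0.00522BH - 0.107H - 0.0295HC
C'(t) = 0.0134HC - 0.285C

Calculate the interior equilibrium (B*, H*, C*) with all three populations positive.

B* ≈ 351, H* ≈ 21.3, C* ≈ 58.5

From dC/dt = 0: 0.0134H* = 0.285, so H* = 21.3.
From dB/dt = 0: 1.25(1 - B*/504) = 0.0178·21.3, giving B* = 504·(1 - 0.303) = 351.
From dH/dt = 0: 0.00522·351 - 0.107 = 0.0295C*, so C* = 1.73/0.0295 = 58.5.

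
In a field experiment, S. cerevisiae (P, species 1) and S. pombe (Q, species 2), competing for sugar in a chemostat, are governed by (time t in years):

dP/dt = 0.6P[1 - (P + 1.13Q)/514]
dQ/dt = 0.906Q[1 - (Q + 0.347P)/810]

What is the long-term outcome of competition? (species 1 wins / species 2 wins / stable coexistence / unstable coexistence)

Compare the nullcline intercepts: K1/α12 = 514/1.13 = 455 < K2 = 810; K2/α21 = 810/0.347 = 2330 > K1 = 514.
Since the inequalities point opposite ways, species 2 can invade but species 1 cannot.

species 2 excludes species 1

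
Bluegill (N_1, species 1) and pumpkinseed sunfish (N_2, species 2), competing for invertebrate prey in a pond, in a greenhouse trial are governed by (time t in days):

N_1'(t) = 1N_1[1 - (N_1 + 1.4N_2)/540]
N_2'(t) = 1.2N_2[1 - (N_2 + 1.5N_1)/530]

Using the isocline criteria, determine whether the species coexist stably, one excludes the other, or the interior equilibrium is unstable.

unstable coexistence (outcome depends on initial conditions)

Compare the nullcline intercepts: K1/α12 = 540/1.4 = 386 < K2 = 530; K2/α21 = 530/1.5 = 353 < K1 = 540.
Since both are reversed, neither can invade when rare; the interior point is a saddle.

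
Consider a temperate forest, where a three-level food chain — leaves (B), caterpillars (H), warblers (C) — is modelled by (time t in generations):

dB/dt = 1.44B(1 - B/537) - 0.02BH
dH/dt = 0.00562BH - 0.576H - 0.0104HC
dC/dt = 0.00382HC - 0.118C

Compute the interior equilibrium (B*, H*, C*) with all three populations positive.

From dC/dt = 0: 0.00382H* = 0.118, so H* = 30.9.
From dB/dt = 0: 1.44(1 - B*/537) = 0.02·30.9, giving B* = 537·(1 - 0.429) = 307.
From dH/dt = 0: 0.00562·307 - 0.576 = 0.0104C*, so C* = 1.15/0.0104 = 110.

B* ≈ 307, H* ≈ 30.9, C* ≈ 110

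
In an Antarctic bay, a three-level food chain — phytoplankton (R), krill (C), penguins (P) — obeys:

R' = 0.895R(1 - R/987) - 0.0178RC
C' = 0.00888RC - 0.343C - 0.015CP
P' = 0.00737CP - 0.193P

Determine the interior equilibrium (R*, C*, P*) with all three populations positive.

From dP/dt = 0: 0.00737C* = 0.193, so C* = 26.2.
From dR/dt = 0: 0.895(1 - R*/987) = 0.0178·26.2, giving R* = 987·(1 - 0.521) = 473.
From dC/dt = 0: 0.00888·473 - 0.343 = 0.015P*, so P* = 3.86/0.015 = 257.

R* ≈ 473, C* ≈ 26.2, P* ≈ 257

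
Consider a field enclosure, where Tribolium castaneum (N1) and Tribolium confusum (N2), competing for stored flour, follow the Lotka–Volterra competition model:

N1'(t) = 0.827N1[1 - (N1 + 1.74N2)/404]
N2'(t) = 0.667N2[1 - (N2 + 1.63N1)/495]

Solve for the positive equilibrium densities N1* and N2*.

Setting both brackets to zero gives the nullclines N1 + 1.74N2 = 404 and 1.63N1 + N2 = 495.
Substituting N2 = 495 - 1.63N1 into the first: N1(1 - 1.74·1.63) = 404 - 1.74·495.
So N1* = -457/-1.84 = 249, and then N2* = 495 - 1.63·249 = 89.1.

N1* ≈ 249, N2* ≈ 89.1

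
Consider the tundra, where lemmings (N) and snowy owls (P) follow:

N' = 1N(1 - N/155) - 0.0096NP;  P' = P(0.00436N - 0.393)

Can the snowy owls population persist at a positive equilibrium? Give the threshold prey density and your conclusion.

The predator equation gives dP/dt > 0 only when N > 0.393/0.00436 = 90.1.
Without the predator, N → K = 155. Since 155 > 90.1, the predator can invade and persist.

Threshold N = 90.1; K > 90.1, so yes, the predator persists.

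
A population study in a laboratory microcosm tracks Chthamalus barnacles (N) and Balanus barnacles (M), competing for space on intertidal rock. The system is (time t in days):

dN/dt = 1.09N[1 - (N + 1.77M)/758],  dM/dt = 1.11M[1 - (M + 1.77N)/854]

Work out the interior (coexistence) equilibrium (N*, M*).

N* ≈ 353, M* ≈ 229

Setting both brackets to zero gives the nullclines N + 1.77M = 758 and 1.77N + M = 854.
Substituting M = 854 - 1.77N into the first: N(1 - 1.77·1.77) = 758 - 1.77·854.
So N* = -754/-2.13 = 353, and then M* = 854 - 1.77·353 = 229.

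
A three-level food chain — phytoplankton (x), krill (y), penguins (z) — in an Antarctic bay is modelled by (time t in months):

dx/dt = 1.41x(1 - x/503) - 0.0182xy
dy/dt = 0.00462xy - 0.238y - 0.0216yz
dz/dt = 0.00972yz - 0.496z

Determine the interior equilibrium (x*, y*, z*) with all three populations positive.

x* ≈ 172, y* ≈ 51, z* ≈ 25.7

From dz/dt = 0: 0.00972y* = 0.496, so y* = 51.
From dx/dt = 0: 1.41(1 - x*/503) = 0.0182·51, giving x* = 503·(1 - 0.659) = 172.
From dy/dt = 0: 0.00462·172 - 0.238 = 0.0216z*, so z* = 0.555/0.0216 = 25.7.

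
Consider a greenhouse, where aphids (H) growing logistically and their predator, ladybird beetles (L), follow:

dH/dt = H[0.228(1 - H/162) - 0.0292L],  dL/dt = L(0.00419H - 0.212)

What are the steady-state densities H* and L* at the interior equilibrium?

From dL/dt = 0 with L > 0: 0.00419H* = 0.212, so H* = 50.6.
Substitute into dH/dt = 0: 0.228(1 - 50.6/162) = 0.0292L*.
The bracket is 0.688, giving L* = 0.157/0.0292 = 5.37.

H* ≈ 50.6, L* ≈ 5.37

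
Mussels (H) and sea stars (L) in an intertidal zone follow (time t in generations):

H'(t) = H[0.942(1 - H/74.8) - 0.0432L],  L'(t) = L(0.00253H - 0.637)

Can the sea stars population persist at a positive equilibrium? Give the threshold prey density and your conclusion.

Threshold H = 252; K < 252, so no, the predator goes extinct.

The predator equation gives dL/dt > 0 only when H > 0.637/0.00253 = 252.
Without the predator, H → K = 74.8. Since 74.8 < 252, the predator cannot invade.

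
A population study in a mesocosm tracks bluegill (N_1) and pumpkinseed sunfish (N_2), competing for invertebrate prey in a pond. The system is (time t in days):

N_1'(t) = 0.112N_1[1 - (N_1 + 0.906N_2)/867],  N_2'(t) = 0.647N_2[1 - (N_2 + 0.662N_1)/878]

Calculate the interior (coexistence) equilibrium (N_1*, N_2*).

N_1* ≈ 179, N_2* ≈ 760

Setting both brackets to zero gives the nullclines N_1 + 0.906N_2 = 867 and 0.662N_1 + N_2 = 878.
Substituting N_2 = 878 - 0.662N_1 into the first: N_1(1 - 0.906·0.662) = 867 - 0.906·878.
So N_1* = 71.5/0.4 = 179, and then N_2* = 878 - 0.662·179 = 760.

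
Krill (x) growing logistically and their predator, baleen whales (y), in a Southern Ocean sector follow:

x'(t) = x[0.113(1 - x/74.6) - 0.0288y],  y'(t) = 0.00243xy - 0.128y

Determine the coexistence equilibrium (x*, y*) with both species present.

x* ≈ 52.7, y* ≈ 1.15

From dy/dt = 0 with y > 0: 0.00243x* = 0.128, so x* = 52.7.
Substitute into dx/dt = 0: 0.113(1 - 52.7/74.6) = 0.0288y*.
The bracket is 0.294, giving y* = 0.0332/0.0288 = 1.15.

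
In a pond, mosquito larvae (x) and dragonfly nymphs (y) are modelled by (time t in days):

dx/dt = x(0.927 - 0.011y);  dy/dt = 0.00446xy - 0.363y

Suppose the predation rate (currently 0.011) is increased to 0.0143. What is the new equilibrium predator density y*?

At the interior fixed point, setting dx/dt = 0 with x > 0 fixes y* = (prey growth rate)/(xy coefficient) — independent of the other coefficients.
With the change, y* = 0.927/0.0143 = 64.8; it falls from 84.3.

y* ≈ 64.8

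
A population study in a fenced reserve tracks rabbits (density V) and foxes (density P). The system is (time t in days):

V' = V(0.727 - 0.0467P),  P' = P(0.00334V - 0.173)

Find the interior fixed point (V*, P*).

Set dP/dt = 0 with P > 0: 0.00334V - 0.173 = 0, so V* = 0.173/0.00334 = 51.8.
Set dV/dt = 0 with V > 0: 0.727 - 0.0467P = 0, so P* = 0.727/0.0467 = 15.6.

V* ≈ 51.8, P* ≈ 15.6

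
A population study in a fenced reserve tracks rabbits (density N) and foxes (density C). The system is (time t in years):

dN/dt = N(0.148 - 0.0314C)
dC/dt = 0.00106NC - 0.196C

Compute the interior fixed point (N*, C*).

Set dC/dt = 0 with C > 0: 0.00106N - 0.196 = 0, so N* = 0.196/0.00106 = 185.
Set dN/dt = 0 with N > 0: 0.148 - 0.0314C = 0, so C* = 0.148/0.0314 = 4.71.

N* ≈ 185, C* ≈ 4.71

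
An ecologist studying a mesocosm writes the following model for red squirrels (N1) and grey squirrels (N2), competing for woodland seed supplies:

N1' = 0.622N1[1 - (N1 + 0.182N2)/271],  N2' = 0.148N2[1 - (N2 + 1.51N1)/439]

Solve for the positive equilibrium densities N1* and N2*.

Setting both brackets to zero gives the nullclines N1 + 0.182N2 = 271 and 1.51N1 + N2 = 439.
Substituting N2 = 439 - 1.51N1 into the first: N1(1 - 0.182·1.51) = 271 - 0.182·439.
So N1* = 191/0.725 = 264, and then N2* = 439 - 1.51·264 = 41.1.

N1* ≈ 264, N2* ≈ 41.1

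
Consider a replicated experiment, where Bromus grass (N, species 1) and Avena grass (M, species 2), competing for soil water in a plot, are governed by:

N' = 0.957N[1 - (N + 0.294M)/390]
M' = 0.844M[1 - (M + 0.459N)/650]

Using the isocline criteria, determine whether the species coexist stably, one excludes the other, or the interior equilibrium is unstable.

stable coexistence

Compare the nullcline intercepts: K1/α12 = 390/0.294 = 1330 > K2 = 650; K2/α21 = 650/0.459 = 1420 > K1 = 390.
Since both inequalities hold, each species can invade when rare, so the interior equilibrium is stable.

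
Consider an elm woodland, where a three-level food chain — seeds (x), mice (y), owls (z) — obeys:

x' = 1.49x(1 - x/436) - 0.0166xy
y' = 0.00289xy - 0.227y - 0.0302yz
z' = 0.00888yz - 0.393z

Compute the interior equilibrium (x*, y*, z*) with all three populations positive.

From dz/dt = 0: 0.00888y* = 0.393, so y* = 44.3.
From dx/dt = 0: 1.49(1 - x*/436) = 0.0166·44.3, giving x* = 436·(1 - 0.493) = 221.
From dy/dt = 0: 0.00289·221 - 0.227 = 0.0302z*, so z* = 0.412/0.0302 = 13.6.

x* ≈ 221, y* ≈ 44.3, z* ≈ 13.6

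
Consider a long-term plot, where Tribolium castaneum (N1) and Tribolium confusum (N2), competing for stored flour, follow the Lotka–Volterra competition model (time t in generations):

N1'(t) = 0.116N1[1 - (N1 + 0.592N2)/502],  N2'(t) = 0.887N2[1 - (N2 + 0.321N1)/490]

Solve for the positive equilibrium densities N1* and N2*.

Setting both brackets to zero gives the nullclines N1 + 0.592N2 = 502 and 0.321N1 + N2 = 490.
Substituting N2 = 490 - 0.321N1 into the first: N1(1 - 0.592·0.321) = 502 - 0.592·490.
So N1* = 212/0.81 = 262, and then N2* = 490 - 0.321·262 = 406.

N1* ≈ 262, N2* ≈ 406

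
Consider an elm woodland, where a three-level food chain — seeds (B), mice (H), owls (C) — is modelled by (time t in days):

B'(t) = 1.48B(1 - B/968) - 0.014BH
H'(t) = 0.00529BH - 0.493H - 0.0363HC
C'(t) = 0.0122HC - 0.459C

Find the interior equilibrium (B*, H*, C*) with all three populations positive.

From dC/dt = 0: 0.0122H* = 0.459, so H* = 37.6.
From dB/dt = 0: 1.48(1 - B*/968) = 0.014·37.6, giving B* = 968·(1 - 0.356) = 623.
From dH/dt = 0: 0.00529·623 - 0.493 = 0.0363C*, so C* = 2.81/0.0363 = 77.3.

B* ≈ 623, H* ≈ 37.6, C* ≈ 77.3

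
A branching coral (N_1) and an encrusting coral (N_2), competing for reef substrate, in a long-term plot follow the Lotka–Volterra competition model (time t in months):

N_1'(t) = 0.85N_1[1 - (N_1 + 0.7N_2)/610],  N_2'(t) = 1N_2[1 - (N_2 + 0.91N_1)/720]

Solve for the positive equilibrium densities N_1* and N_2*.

Setting both brackets to zero gives the nullclines N_1 + 0.7N_2 = 610 and 0.91N_1 + N_2 = 720.
Substituting N_2 = 720 - 0.91N_1 into the first: N_1(1 - 0.7·0.91) = 610 - 0.7·720.
So N_1* = 106/0.363 = 292, and then N_2* = 720 - 0.91·292 = 454.

N_1* ≈ 292, N_2* ≈ 454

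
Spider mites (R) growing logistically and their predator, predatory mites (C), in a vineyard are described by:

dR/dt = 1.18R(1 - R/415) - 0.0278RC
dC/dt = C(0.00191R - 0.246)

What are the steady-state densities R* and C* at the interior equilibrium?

R* ≈ 129, C* ≈ 29.3

From dC/dt = 0 with C > 0: 0.00191R* = 0.246, so R* = 129.
Substitute into dR/dt = 0: 1.18(1 - 129/415) = 0.0278C*.
The bracket is 0.69, giving C* = 0.814/0.0278 = 29.3.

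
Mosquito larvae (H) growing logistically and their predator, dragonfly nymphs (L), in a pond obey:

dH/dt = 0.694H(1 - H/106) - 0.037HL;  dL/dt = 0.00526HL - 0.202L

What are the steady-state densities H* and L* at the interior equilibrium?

H* ≈ 38.4, L* ≈ 12

From dL/dt = 0 with L > 0: 0.00526H* = 0.202, so H* = 38.4.
Substitute into dH/dt = 0: 0.694(1 - 38.4/106) = 0.037L*.
The bracket is 0.638, giving L* = 0.443/0.037 = 12.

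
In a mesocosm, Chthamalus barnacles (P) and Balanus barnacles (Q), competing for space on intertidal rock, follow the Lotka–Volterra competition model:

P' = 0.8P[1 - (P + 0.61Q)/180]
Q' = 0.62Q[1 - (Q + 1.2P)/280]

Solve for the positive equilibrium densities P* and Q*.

Setting both brackets to zero gives the nullclines P + 0.61Q = 180 and 1.2P + Q = 280.
Substituting Q = 280 - 1.2P into the first: P(1 - 0.61·1.2) = 180 - 0.61·280.
So P* = 9.2/0.268 = 34.3, and then Q* = 280 - 1.2·34.3 = 239.

P* ≈ 34.3, Q* ≈ 239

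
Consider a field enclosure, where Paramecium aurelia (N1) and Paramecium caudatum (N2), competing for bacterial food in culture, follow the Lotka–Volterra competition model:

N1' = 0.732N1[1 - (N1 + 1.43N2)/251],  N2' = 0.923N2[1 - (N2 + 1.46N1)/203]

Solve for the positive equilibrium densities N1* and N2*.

Setting both brackets to zero gives the nullclines N1 + 1.43N2 = 251 and 1.46N1 + N2 = 203.
Substituting N2 = 203 - 1.46N1 into the first: N1(1 - 1.43·1.46) = 251 - 1.43·203.
So N1* = -39.3/-1.09 = 36.1, and then N2* = 203 - 1.46·36.1 = 150.

N1* ≈ 36.1, N2* ≈ 150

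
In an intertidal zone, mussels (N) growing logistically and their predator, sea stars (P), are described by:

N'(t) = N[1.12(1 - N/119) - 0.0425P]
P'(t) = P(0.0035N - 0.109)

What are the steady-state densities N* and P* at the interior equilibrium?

From dP/dt = 0 with P > 0: 0.0035N* = 0.109, so N* = 31.1.
Substitute into dN/dt = 0: 1.12(1 - 31.1/119) = 0.0425P*.
The bracket is 0.738, giving P* = 0.827/0.0425 = 19.5.

N* ≈ 31.1, P* ≈ 19.5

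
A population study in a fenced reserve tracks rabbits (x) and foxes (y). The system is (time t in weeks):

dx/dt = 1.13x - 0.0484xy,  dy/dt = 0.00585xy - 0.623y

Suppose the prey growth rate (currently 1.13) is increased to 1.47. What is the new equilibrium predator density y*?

At the interior fixed point, setting dx/dt = 0 with x > 0 fixes y* = (prey growth rate)/(xy coefficient) — independent of the other coefficients.
With the change, y* = 1.47/0.0484 = 30.4; it rises from 23.3.

y* ≈ 30.4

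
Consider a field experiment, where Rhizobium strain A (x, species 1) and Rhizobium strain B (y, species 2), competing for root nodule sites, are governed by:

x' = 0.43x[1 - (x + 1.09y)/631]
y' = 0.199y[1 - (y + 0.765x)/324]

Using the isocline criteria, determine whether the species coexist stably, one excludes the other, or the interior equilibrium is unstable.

Compare the nullcline intercepts: K1/α12 = 631/1.09 = 579 > K2 = 324; K2/α21 = 324/0.765 = 424 < K1 = 631.
Since the inequalities point opposite ways, species 1 can invade but species 2 cannot.

species 1 excludes species 2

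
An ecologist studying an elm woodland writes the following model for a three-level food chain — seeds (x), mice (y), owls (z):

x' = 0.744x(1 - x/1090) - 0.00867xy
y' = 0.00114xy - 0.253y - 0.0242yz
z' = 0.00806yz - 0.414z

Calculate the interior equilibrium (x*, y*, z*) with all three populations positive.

x* ≈ 438, y* ≈ 51.4, z* ≈ 10.2

From dz/dt = 0: 0.00806y* = 0.414, so y* = 51.4.
From dx/dt = 0: 0.744(1 - x*/1090) = 0.00867·51.4, giving x* = 1090·(1 - 0.599) = 438.
From dy/dt = 0: 0.00114·438 - 0.253 = 0.0242z*, so z* = 0.246/0.0242 = 10.2.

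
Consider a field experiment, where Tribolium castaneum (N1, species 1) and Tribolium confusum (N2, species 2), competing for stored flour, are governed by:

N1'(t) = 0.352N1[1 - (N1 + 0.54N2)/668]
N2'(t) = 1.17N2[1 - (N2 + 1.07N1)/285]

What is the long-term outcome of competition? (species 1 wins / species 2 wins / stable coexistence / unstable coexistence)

species 1 excludes species 2

Compare the nullcline intercepts: K1/α12 = 668/0.54 = 1240 > K2 = 285; K2/α21 = 285/1.07 = 266 < K1 = 668.
Since the inequalities point opposite ways, species 1 can invade but species 2 cannot.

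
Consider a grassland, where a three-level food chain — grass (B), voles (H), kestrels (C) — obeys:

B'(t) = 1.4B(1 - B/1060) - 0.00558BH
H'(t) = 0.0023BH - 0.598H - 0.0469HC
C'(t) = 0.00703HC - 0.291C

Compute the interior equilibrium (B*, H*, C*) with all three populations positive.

B* ≈ 885, H* ≈ 41.4, C* ≈ 30.7

From dC/dt = 0: 0.00703H* = 0.291, so H* = 41.4.
From dB/dt = 0: 1.4(1 - B*/1060) = 0.00558·41.4, giving B* = 1060·(1 - 0.165) = 885.
From dH/dt = 0: 0.0023·885 - 0.598 = 0.0469C*, so C* = 1.44/0.0469 = 30.7.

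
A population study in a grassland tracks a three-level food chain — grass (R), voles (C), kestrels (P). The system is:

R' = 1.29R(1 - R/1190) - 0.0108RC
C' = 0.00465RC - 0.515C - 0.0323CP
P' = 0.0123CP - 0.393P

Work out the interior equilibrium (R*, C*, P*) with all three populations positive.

From dP/dt = 0: 0.0123C* = 0.393, so C* = 32.
From dR/dt = 0: 1.29(1 - R*/1190) = 0.0108·32, giving R* = 1190·(1 - 0.267) = 872.
From dC/dt = 0: 0.00465·872 - 0.515 = 0.0323P*, so P* = 3.54/0.0323 = 110.

R* ≈ 872, C* ≈ 32, P* ≈ 110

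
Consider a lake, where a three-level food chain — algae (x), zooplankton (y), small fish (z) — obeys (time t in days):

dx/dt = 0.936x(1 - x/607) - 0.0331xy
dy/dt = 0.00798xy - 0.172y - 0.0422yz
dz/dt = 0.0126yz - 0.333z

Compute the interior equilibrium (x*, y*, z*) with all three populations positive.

From dz/dt = 0: 0.0126y* = 0.333, so y* = 26.4.
From dx/dt = 0: 0.936(1 - x*/607) = 0.0331·26.4, giving x* = 607·(1 - 0.935) = 39.7.
From dy/dt = 0: 0.00798·39.7 - 0.172 = 0.0422z*, so z* = 0.145/0.0422 = 3.43.

x* ≈ 39.7, y* ≈ 26.4, z* ≈ 3.43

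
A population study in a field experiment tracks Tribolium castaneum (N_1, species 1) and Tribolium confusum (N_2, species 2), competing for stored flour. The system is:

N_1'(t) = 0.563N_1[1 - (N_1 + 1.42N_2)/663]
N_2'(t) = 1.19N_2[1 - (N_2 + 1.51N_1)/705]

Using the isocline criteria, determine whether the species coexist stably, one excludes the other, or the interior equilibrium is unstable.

unstable coexistence (outcome depends on initial conditions)

Compare the nullcline intercepts: K1/α12 = 663/1.42 = 467 < K2 = 705; K2/α21 = 705/1.51 = 467 < K1 = 663.
Since both are reversed, neither can invade when rare; the interior point is a saddle.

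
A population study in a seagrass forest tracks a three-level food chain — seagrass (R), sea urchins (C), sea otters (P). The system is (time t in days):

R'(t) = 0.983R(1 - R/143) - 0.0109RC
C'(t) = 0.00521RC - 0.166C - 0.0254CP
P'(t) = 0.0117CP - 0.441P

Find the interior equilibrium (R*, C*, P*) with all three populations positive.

From dP/dt = 0: 0.0117C* = 0.441, so C* = 37.7.
From dR/dt = 0: 0.983(1 - R*/143) = 0.0109·37.7, giving R* = 143·(1 - 0.418) = 83.2.
From dC/dt = 0: 0.00521·83.2 - 0.166 = 0.0254P*, so P* = 0.268/0.0254 = 10.5.

R* ≈ 83.2, C* ≈ 37.7, P* ≈ 10.5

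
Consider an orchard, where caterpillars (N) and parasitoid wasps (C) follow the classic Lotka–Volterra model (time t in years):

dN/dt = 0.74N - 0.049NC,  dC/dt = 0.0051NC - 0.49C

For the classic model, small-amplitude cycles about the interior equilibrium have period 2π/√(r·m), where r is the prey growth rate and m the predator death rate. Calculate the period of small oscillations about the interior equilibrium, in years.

T ≈ 10.4 years

Here r = 0.74 and m = 0.49, so r·m = 0.363.
ω = √0.363 = 0.602 per year, hence T = 2π/ω ≈ 10.4 years.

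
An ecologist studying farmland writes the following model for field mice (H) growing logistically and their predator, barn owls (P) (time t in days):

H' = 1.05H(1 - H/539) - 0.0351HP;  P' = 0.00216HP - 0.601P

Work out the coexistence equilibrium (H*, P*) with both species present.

H* ≈ 278, P* ≈ 14.5

From dP/dt = 0 with P > 0: 0.00216H* = 0.601, so H* = 278.
Substitute into dH/dt = 0: 1.05(1 - 278/539) = 0.0351P*.
The bracket is 0.484, giving P* = 0.508/0.0351 = 14.5.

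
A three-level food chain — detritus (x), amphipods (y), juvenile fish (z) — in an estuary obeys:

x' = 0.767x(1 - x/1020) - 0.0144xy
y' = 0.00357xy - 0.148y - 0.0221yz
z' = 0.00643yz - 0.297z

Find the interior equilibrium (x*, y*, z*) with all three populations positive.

From dz/dt = 0: 0.00643y* = 0.297, so y* = 46.2.
From dx/dt = 0: 0.767(1 - x*/1020) = 0.0144·46.2, giving x* = 1020·(1 - 0.867) = 135.
From dy/dt = 0: 0.00357·135 - 0.148 = 0.0221z*, so z* = 0.336/0.0221 = 15.2.

x* ≈ 135, y* ≈ 46.2, z* ≈ 15.2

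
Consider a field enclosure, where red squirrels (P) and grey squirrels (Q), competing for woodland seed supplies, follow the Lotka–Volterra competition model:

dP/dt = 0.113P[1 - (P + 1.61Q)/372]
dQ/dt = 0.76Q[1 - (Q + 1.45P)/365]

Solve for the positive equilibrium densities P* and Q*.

P* ≈ 162, Q* ≈ 131

Setting both brackets to zero gives the nullclines P + 1.61Q = 372 and 1.45P + Q = 365.
Substituting Q = 365 - 1.45P into the first: P(1 - 1.61·1.45) = 372 - 1.61·365.
So P* = -216/-1.33 = 162, and then Q* = 365 - 1.45·162 = 131.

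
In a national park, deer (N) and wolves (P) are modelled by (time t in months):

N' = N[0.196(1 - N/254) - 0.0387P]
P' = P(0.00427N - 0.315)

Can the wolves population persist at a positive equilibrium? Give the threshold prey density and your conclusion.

The predator equation gives dP/dt > 0 only when N > 0.315/0.00427 = 73.8.
Without the predator, N → K = 254. Since 254 > 73.8, the predator can invade and persist.

Threshold N = 73.8; K > 73.8, so yes, the predator persists.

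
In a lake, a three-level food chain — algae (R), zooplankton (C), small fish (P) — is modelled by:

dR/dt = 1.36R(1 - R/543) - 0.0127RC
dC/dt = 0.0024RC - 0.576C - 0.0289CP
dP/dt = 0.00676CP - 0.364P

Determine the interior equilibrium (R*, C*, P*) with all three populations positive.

From dP/dt = 0: 0.00676C* = 0.364, so C* = 53.8.
From dR/dt = 0: 1.36(1 - R*/543) = 0.0127·53.8, giving R* = 543·(1 - 0.503) = 270.
From dC/dt = 0: 0.0024·270 - 0.576 = 0.0289P*, so P* = 0.0719/0.0289 = 2.49.

R* ≈ 270, C* ≈ 53.8, P* ≈ 2.49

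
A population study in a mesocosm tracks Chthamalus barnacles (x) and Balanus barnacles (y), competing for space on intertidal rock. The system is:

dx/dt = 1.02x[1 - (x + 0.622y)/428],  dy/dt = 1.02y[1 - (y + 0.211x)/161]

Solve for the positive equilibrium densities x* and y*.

Setting both brackets to zero gives the nullclines x + 0.622y = 428 and 0.211x + y = 161.
Substituting y = 161 - 0.211x into the first: x(1 - 0.622·0.211) = 428 - 0.622·161.
So x* = 328/0.869 = 377, and then y* = 161 - 0.211·377 = 81.4.

x* ≈ 377, y* ≈ 81.4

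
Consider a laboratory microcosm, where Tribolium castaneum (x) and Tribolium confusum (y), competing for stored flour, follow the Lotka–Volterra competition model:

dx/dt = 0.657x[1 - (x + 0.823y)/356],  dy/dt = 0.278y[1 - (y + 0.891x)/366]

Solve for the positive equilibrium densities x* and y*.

x* ≈ 205, y* ≈ 183

Setting both brackets to zero gives the nullclines x + 0.823y = 356 and 0.891x + y = 366.
Substituting y = 366 - 0.891x into the first: x(1 - 0.823·0.891) = 356 - 0.823·366.
So x* = 54.8/0.267 = 205, and then y* = 366 - 0.891·205 = 183.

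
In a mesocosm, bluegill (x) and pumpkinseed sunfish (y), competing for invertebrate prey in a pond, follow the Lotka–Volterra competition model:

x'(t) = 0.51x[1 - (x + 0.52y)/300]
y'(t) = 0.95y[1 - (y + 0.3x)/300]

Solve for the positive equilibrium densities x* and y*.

Setting both brackets to zero gives the nullclines x + 0.52y = 300 and 0.3x + y = 300.
Substituting y = 300 - 0.3x into the first: x(1 - 0.52·0.3) = 300 - 0.52·300.
So x* = 144/0.844 = 171, and then y* = 300 - 0.3·171 = 249.

x* ≈ 171, y* ≈ 249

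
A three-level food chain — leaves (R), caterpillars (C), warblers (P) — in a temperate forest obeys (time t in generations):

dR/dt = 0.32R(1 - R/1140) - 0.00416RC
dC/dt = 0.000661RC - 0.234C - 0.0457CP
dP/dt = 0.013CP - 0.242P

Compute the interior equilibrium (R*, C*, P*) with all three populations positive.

R* ≈ 864, C* ≈ 18.6, P* ≈ 7.38

From dP/dt = 0: 0.013C* = 0.242, so C* = 18.6.
From dR/dt = 0: 0.32(1 - R*/1140) = 0.00416·18.6, giving R* = 1140·(1 - 0.242) = 864.
From dC/dt = 0: 0.000661·864 - 0.234 = 0.0457P*, so P* = 0.337/0.0457 = 7.38.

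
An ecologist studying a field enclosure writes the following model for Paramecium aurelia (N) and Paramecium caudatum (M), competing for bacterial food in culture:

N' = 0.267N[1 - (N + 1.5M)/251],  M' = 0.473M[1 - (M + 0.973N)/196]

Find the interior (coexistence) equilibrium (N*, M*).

Setting both brackets to zero gives the nullclines N + 1.5M = 251 and 0.973N + M = 196.
Substituting M = 196 - 0.973N into the first: N(1 - 1.5·0.973) = 251 - 1.5·196.
So N* = -43/-0.46 = 93.6, and then M* = 196 - 0.973·93.6 = 105.

N* ≈ 93.6, M* ≈ 105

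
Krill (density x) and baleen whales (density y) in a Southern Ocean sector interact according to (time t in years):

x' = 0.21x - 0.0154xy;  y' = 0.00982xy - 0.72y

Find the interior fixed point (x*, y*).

Set dy/dt = 0 with y > 0: 0.00982x - 0.72 = 0, so x* = 0.72/0.00982 = 73.3.
Set dx/dt = 0 with x > 0: 0.21 - 0.0154y = 0, so y* = 0.21/0.0154 = 13.6.

x* ≈ 73.3, y* ≈ 13.6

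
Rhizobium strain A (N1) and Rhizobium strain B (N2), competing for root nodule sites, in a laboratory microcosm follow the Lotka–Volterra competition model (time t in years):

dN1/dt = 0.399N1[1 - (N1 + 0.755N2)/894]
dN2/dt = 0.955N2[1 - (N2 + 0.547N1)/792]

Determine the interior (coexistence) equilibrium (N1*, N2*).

Setting both brackets to zero gives the nullclines N1 + 0.755N2 = 894 and 0.547N1 + N2 = 792.
Substituting N2 = 792 - 0.547N1 into the first: N1(1 - 0.755·0.547) = 894 - 0.755·792.
So N1* = 296/0.587 = 504, and then N2* = 792 - 0.547·504 = 516.

N1* ≈ 504, N2* ≈ 516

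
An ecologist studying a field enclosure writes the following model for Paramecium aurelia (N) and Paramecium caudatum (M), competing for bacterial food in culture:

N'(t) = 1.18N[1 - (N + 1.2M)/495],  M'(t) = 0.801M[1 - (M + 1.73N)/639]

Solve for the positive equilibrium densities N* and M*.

N* ≈ 253, M* ≈ 202

Setting both brackets to zero gives the nullclines N + 1.2M = 495 and 1.73N + M = 639.
Substituting M = 639 - 1.73N into the first: N(1 - 1.2·1.73) = 495 - 1.2·639.
So N* = -272/-1.08 = 253, and then M* = 639 - 1.73·253 = 202.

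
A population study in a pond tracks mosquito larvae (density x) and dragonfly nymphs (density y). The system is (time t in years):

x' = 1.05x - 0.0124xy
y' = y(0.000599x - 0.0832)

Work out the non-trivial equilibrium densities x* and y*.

x* ≈ 139, y* ≈ 84.7

Set dy/dt = 0 with y > 0: 0.000599x - 0.0832 = 0, so x* = 0.0832/0.000599 = 139.
Set dx/dt = 0 with x > 0: 1.05 - 0.0124y = 0, so y* = 1.05/0.0124 = 84.7.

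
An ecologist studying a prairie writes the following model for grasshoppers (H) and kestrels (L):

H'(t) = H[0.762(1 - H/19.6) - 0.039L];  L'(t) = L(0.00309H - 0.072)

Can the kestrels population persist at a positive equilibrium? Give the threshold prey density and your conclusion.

Threshold H = 23.3; K < 23.3, so no, the predator goes extinct.

The predator equation gives dL/dt > 0 only when H > 0.072/0.00309 = 23.3.
Without the predator, H → K = 19.6. Since 19.6 < 23.3, the predator cannot invade.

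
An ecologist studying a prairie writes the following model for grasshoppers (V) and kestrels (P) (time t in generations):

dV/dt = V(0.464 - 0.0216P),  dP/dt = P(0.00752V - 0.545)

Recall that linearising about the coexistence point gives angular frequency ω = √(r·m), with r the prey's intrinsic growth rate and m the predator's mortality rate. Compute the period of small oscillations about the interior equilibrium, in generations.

T ≈ 12.5 generations

Here r = 0.464 and m = 0.545, so r·m = 0.253.
ω = √0.253 = 0.503 per generation, hence T = 2π/ω ≈ 12.5 generations.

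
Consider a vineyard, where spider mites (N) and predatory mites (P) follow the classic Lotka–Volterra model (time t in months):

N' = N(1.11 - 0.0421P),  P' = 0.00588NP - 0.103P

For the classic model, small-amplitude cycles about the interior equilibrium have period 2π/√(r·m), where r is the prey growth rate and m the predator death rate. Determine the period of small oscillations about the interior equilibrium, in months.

Here r = 1.11 and m = 0.103, so r·m = 0.114.
ω = √0.114 = 0.338 per month, hence T = 2π/ω ≈ 18.6 months.

T ≈ 18.6 months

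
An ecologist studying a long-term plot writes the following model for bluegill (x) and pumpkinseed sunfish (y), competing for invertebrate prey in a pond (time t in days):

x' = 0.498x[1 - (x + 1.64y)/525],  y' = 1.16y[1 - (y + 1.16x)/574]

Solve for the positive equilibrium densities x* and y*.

x* ≈ 461, y* ≈ 38.8

Setting both brackets to zero gives the nullclines x + 1.64y = 525 and 1.16x + y = 574.
Substituting y = 574 - 1.16x into the first: x(1 - 1.64·1.16) = 525 - 1.64·574.
So x* = -416/-0.902 = 461, and then y* = 574 - 1.16·461 = 38.8.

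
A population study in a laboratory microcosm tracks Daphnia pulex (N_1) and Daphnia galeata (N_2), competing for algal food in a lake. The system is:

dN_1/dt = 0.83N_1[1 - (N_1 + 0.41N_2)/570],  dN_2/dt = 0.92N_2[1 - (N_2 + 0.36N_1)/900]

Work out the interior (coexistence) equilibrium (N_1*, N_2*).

Setting both brackets to zero gives the nullclines N_1 + 0.41N_2 = 570 and 0.36N_1 + N_2 = 900.
Substituting N_2 = 900 - 0.36N_1 into the first: N_1(1 - 0.41·0.36) = 570 - 0.41·900.
So N_1* = 201/0.852 = 236, and then N_2* = 900 - 0.36·236 = 815.

N_1* ≈ 236, N_2* ≈ 815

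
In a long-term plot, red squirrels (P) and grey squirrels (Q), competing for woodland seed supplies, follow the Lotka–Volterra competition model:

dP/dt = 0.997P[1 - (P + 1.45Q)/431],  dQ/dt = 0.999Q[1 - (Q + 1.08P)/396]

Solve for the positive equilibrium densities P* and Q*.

P* ≈ 253, Q* ≈ 123

Setting both brackets to zero gives the nullclines P + 1.45Q = 431 and 1.08P + Q = 396.
Substituting Q = 396 - 1.08P into the first: P(1 - 1.45·1.08) = 431 - 1.45·396.
So P* = -143/-0.566 = 253, and then Q* = 396 - 1.08·253 = 123.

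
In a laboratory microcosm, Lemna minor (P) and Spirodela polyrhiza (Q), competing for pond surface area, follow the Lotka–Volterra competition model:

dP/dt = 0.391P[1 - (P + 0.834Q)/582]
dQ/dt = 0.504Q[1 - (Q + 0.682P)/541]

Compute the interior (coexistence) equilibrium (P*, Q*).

P* ≈ 303, Q* ≈ 334

Setting both brackets to zero gives the nullclines P + 0.834Q = 582 and 0.682P + Q = 541.
Substituting Q = 541 - 0.682P into the first: P(1 - 0.834·0.682) = 582 - 0.834·541.
So P* = 131/0.431 = 303, and then Q* = 541 - 0.682·303 = 334.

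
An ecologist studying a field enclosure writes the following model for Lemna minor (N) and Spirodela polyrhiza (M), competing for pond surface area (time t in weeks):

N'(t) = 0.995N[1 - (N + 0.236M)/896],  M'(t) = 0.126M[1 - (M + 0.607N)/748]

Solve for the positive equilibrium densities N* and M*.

Setting both brackets to zero gives the nullclines N + 0.236M = 896 and 0.607N + M = 748.
Substituting M = 748 - 0.607N into the first: N(1 - 0.236·0.607) = 896 - 0.236·748.
So N* = 719/0.857 = 840, and then M* = 748 - 0.607·840 = 238.

N* ≈ 840, M* ≈ 238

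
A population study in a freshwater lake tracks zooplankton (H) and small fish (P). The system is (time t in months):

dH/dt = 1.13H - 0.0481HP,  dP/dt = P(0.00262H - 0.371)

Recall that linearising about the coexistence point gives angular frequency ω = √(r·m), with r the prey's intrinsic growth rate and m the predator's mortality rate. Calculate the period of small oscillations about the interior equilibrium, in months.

T ≈ 9.7 months

Here r = 1.13 and m = 0.371, so r·m = 0.419.
ω = √0.419 = 0.647 per month, hence T = 2π/ω ≈ 9.7 months.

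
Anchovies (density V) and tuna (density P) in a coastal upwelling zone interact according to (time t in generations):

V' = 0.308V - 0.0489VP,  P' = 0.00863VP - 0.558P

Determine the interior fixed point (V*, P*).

Set dP/dt = 0 with P > 0: 0.00863V - 0.558 = 0, so V* = 0.558/0.00863 = 64.7.
Set dV/dt = 0 with V > 0: 0.308 - 0.0489P = 0, so P* = 0.308/0.0489 = 6.3.

V* ≈ 64.7, P* ≈ 6.3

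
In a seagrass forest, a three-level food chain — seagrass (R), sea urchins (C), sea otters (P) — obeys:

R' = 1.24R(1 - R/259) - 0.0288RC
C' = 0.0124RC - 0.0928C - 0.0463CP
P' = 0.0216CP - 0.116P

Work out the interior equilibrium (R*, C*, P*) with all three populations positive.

R* ≈ 227, C* ≈ 5.37, P* ≈ 58.7

From dP/dt = 0: 0.0216C* = 0.116, so C* = 5.37.
From dR/dt = 0: 1.24(1 - R*/259) = 0.0288·5.37, giving R* = 259·(1 - 0.125) = 227.
From dC/dt = 0: 0.0124·227 - 0.0928 = 0.0463P*, so P* = 2.72/0.0463 = 58.7.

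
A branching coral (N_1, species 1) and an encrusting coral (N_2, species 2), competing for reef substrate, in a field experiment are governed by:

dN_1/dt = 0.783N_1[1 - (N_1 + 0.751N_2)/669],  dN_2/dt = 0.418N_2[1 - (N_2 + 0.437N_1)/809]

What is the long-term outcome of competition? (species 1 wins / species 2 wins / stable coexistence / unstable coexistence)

Compare the nullcline intercepts: K1/α12 = 669/0.751 = 891 > K2 = 809; K2/α21 = 809/0.437 = 1850 > K1 = 669.
Since both inequalities hold, each species can invade when rare, so the interior equilibrium is stable.

stable coexistence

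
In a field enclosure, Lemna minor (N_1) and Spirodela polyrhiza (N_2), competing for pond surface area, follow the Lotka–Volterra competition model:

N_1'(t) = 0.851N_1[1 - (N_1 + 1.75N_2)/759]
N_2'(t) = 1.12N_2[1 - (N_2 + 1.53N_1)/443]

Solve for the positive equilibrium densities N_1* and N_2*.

Setting both brackets to zero gives the nullclines N_1 + 1.75N_2 = 759 and 1.53N_1 + N_2 = 443.
Substituting N_2 = 443 - 1.53N_1 into the first: N_1(1 - 1.75·1.53) = 759 - 1.75·443.
So N_1* = -16.2/-1.68 = 9.69, and then N_2* = 443 - 1.53·9.69 = 428.

N_1* ≈ 9.69, N_2* ≈ 428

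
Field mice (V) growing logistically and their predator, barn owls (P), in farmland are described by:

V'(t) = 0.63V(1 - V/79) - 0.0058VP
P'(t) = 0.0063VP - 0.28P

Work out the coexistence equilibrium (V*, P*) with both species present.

From dP/dt = 0 with P > 0: 0.0063V* = 0.28, so V* = 44.4.
Substitute into dV/dt = 0: 0.63(1 - 44.4/79) = 0.0058P*.
The bracket is 0.437, giving P* = 0.276/0.0058 = 47.5.

V* ≈ 44.4, P* ≈ 47.5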